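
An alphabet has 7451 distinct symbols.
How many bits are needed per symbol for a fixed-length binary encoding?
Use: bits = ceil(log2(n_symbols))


log2(7451) = 12.8632
Bracket: 2^12 = 4096 < 7451 <= 2^13 = 8192
So ceil(log2(7451)) = 13

bits = ceil(log2(7451)) = ceil(12.8632) = 13 bits


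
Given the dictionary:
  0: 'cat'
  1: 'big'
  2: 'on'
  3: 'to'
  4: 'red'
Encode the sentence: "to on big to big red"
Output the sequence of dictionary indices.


Look up each word in the dictionary:
  'to' -> 3
  'on' -> 2
  'big' -> 1
  'to' -> 3
  'big' -> 1
  'red' -> 4

Encoded: [3, 2, 1, 3, 1, 4]


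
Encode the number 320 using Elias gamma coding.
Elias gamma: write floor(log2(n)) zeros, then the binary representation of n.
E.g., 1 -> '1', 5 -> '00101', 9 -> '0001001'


num_bits = floor(log2(320)) + 1 = 9
leading_zeros = num_bits - 1 = 8
binary(320) = 101000000

Elias gamma(320) = '00000000' + '101000000' = 00000000101000000 (17 bits)


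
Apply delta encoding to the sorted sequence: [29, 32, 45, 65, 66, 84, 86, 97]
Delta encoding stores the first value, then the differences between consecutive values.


First value: 29
Deltas:
  32 - 29 = 3
  45 - 32 = 13
  65 - 45 = 20
  66 - 65 = 1
  84 - 66 = 18
  86 - 84 = 2
  97 - 86 = 11


Delta encoded: [29, 3, 13, 20, 1, 18, 2, 11]


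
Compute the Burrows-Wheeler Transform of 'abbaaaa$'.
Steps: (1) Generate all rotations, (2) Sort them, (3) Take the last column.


Rotations (sorted):
  0: $abbaaaa -> last char: a
  1: a$abbaaa -> last char: a
  2: aa$abbaa -> last char: a
  3: aaa$abba -> last char: a
  4: aaaa$abb -> last char: b
  5: abbaaaa$ -> last char: $
  6: baaaa$ab -> last char: b
  7: bbaaaa$a -> last char: a


BWT = aaaab$ba


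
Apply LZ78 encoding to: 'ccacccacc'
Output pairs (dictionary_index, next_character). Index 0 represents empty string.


LZ78 encoding steps:
Dictionary: {0: ''}
Step 1: w='' (idx 0), next='c' -> output (0, 'c'), add 'c' as idx 1
Step 2: w='c' (idx 1), next='a' -> output (1, 'a'), add 'ca' as idx 2
Step 3: w='c' (idx 1), next='c' -> output (1, 'c'), add 'cc' as idx 3
Step 4: w='ca' (idx 2), next='c' -> output (2, 'c'), add 'cac' as idx 4
Step 5: w='c' (idx 1), end of input -> output (1, '')


Encoded: [(0, 'c'), (1, 'a'), (1, 'c'), (2, 'c'), (1, '')]


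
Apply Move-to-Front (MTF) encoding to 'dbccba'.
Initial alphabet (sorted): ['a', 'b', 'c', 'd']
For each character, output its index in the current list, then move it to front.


MTF encoding:
'd': index 3 in ['a', 'b', 'c', 'd'] -> ['d', 'a', 'b', 'c']
'b': index 2 in ['d', 'a', 'b', 'c'] -> ['b', 'd', 'a', 'c']
'c': index 3 in ['b', 'd', 'a', 'c'] -> ['c', 'b', 'd', 'a']
'c': index 0 in ['c', 'b', 'd', 'a'] -> ['c', 'b', 'd', 'a']
'b': index 1 in ['c', 'b', 'd', 'a'] -> ['b', 'c', 'd', 'a']
'a': index 3 in ['b', 'c', 'd', 'a'] -> ['a', 'b', 'c', 'd']


Output: [3, 2, 3, 0, 1, 3]


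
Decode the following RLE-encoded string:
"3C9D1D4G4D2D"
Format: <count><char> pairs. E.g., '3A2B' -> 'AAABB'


Expanding each <count><char> pair:
  3C -> 'CCC'
  9D -> 'DDDDDDDDD'
  1D -> 'D'
  4G -> 'GGGG'
  4D -> 'DDDD'
  2D -> 'DD'

Decoded = CCCDDDDDDDDDDGGGGDDDDDD


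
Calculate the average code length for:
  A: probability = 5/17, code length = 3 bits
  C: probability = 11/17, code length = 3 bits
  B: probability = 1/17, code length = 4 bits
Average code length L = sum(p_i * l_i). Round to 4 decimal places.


Weighted contributions p_i * l_i:
  A: (5/17) * 3 = 15/17
  C: (11/17) * 3 = 33/17
  B: (1/17) * 4 = 4/17
Sum = (15 + 33 + 4)/17 = 52/17

L = 52/17 = 3.0588 bits/symbol


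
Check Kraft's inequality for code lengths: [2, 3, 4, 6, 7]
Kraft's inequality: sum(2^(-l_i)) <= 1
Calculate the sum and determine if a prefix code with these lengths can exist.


Sum = 2^(-2) + 2^(-3) + 2^(-4) + 2^(-6) + 2^(-7)
    = 0.25 + 0.125 + 0.0625 + 0.015625 + 0.0078125
    = 59/128 = 0.4609375
Since 0.4609375 <= 1, Kraft's inequality IS satisfied.
A prefix code with these lengths CAN exist.

Kraft sum = 0.4609375. Satisfied.


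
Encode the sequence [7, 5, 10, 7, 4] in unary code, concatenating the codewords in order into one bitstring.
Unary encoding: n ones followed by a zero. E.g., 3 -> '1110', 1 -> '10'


Encode each number as n ones followed by a terminating 0:
  7 -> 11111110 (8 bits)
  5 -> 111110 (6 bits)
  10 -> 11111111110 (11 bits)
  7 -> 11111110 (8 bits)
  4 -> 11110 (5 bits)
Total length = 8 + 6 + 11 + 8 + 5 = 38 bits.

Unary([7, 5, 10, 7, 4]) = 11111110111110111111111101111111011110 (38 bits)


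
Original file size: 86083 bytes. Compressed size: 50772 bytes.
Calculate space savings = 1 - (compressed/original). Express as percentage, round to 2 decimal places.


ratio = compressed/original = 50772/86083 = 0.589803
savings = 1 - ratio = 1 - 0.589803 = 0.410197
as a percentage: 0.410197 * 100 = 41.02%

Space savings = 1 - 50772/86083 = 41.02%


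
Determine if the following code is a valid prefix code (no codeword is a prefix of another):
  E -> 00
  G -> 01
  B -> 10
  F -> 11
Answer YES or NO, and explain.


Checking each pair (does one codeword prefix another?):
  E='00' vs G='01': no prefix
  E='00' vs B='10': no prefix
  E='00' vs F='11': no prefix
  G='01' vs E='00': no prefix
  G='01' vs B='10': no prefix
  G='01' vs F='11': no prefix
  B='10' vs E='00': no prefix
  B='10' vs G='01': no prefix
  B='10' vs F='11': no prefix
  F='11' vs E='00': no prefix
  F='11' vs G='01': no prefix
  F='11' vs B='10': no prefix
No violation found over all pairs.

YES -- this is a valid prefix code. No codeword is a prefix of any other codeword.


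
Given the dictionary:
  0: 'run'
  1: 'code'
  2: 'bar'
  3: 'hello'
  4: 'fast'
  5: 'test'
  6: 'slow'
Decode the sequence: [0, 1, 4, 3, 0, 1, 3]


Look up each index in the dictionary:
  0 -> 'run'
  1 -> 'code'
  4 -> 'fast'
  3 -> 'hello'
  0 -> 'run'
  1 -> 'code'
  3 -> 'hello'

Decoded: "run code fast hello run code hello"


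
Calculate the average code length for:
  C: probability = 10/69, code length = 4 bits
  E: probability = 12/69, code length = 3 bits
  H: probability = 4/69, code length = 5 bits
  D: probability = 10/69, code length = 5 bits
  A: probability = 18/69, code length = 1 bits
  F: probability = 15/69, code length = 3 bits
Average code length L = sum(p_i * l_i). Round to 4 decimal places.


Weighted contributions p_i * l_i:
  C: (10/69) * 4 = 40/69
  E: (12/69) * 3 = 36/69
  H: (4/69) * 5 = 20/69
  D: (10/69) * 5 = 50/69
  A: (18/69) * 1 = 18/69
  F: (15/69) * 3 = 45/69
Sum = (40 + 36 + 20 + 50 + 18 + 45)/69 = 209/69

L = 209/69 = 3.0290 bits/symbol


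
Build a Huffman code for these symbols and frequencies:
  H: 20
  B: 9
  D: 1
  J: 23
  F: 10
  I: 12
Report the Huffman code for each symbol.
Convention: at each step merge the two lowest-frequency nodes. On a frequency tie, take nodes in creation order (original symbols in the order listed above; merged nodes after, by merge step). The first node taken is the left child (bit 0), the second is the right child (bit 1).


Huffman tree construction:
Step 1: Merge D(1) + B(9) = 10
Step 2: Merge F(10) + (D+B)(10) = 20
Step 3: Merge I(12) + H(20) = 32
Step 4: Merge (F+(D+B))(20) + J(23) = 43
Step 5: Merge (I+H)(32) + ((F+(D+B))+J)(43) = 75
Read each symbol's code off the tree from the root (left child = 0, right child = 1).

Codes:
  H: 01 (length 2)
  B: 1011 (length 4)
  D: 1010 (length 4)
  J: 11 (length 2)
  F: 100 (length 3)
  I: 00 (length 2)
Average code length: 180/75 = 2.4000 bits/symbol


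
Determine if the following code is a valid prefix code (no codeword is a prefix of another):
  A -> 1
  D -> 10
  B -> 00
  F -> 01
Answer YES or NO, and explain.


Checking each pair (does one codeword prefix another?):
  A='1' vs D='10': prefix -- VIOLATION

NO -- this is NOT a valid prefix code. A (1) is a prefix of D (10).


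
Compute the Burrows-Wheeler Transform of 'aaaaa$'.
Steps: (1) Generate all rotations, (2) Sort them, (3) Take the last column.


Rotations (sorted):
  0: $aaaaa -> last char: a
  1: a$aaaa -> last char: a
  2: aa$aaa -> last char: a
  3: aaa$aa -> last char: a
  4: aaaa$a -> last char: a
  5: aaaaa$ -> last char: $


BWT = aaaaa$


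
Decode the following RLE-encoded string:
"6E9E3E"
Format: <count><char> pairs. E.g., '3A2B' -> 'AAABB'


Expanding each <count><char> pair:
  6E -> 'EEEEEE'
  9E -> 'EEEEEEEEE'
  3E -> 'EEE'

Decoded = EEEEEEEEEEEEEEEEEE


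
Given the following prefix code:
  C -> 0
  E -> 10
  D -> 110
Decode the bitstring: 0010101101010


Decoding step by step:
Bits 0 -> C
Bits 0 -> C
Bits 10 -> E
Bits 10 -> E
Bits 110 -> D
Bits 10 -> E
Bits 10 -> E


Decoded message: CCEEDEE


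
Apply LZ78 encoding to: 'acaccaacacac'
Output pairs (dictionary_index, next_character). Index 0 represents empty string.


LZ78 encoding steps:
Dictionary: {0: ''}
Step 1: w='' (idx 0), next='a' -> output (0, 'a'), add 'a' as idx 1
Step 2: w='' (idx 0), next='c' -> output (0, 'c'), add 'c' as idx 2
Step 3: w='a' (idx 1), next='c' -> output (1, 'c'), add 'ac' as idx 3
Step 4: w='c' (idx 2), next='a' -> output (2, 'a'), add 'ca' as idx 4
Step 5: w='ac' (idx 3), next='a' -> output (3, 'a'), add 'aca' as idx 5
Step 6: w='ca' (idx 4), next='c' -> output (4, 'c'), add 'cac' as idx 6


Encoded: [(0, 'a'), (0, 'c'), (1, 'c'), (2, 'a'), (3, 'a'), (4, 'c')]


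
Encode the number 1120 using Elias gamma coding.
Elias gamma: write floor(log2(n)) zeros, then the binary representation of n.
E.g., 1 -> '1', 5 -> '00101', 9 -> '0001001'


num_bits = floor(log2(1120)) + 1 = 11
leading_zeros = num_bits - 1 = 10
binary(1120) = 10001100000

Elias gamma(1120) = '0000000000' + '10001100000' = 000000000010001100000 (21 bits)


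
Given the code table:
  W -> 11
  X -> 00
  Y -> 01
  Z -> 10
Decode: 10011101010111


Decoding:
10 -> Z
01 -> Y
11 -> W
01 -> Y
01 -> Y
01 -> Y
11 -> W


Result: ZYWYYYW


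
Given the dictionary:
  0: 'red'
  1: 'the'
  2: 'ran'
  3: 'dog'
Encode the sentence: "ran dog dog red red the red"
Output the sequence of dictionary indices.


Look up each word in the dictionary:
  'ran' -> 2
  'dog' -> 3
  'dog' -> 3
  'red' -> 0
  'red' -> 0
  'the' -> 1
  'red' -> 0

Encoded: [2, 3, 3, 0, 0, 1, 0]


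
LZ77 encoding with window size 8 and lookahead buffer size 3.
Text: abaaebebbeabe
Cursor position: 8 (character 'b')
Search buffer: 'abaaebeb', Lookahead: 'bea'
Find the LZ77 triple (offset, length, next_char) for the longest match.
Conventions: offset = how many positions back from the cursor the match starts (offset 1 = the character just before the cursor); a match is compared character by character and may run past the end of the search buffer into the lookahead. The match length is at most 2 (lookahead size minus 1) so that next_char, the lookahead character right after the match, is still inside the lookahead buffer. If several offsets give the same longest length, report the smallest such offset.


Try each offset into the search buffer:
  offset=1 (pos 7, char 'b'): match length 1
  offset=2 (pos 6, char 'e'): match length 0
  offset=3 (pos 5, char 'b'): match length 2
  offset=4 (pos 4, char 'e'): match length 0
  offset=5 (pos 3, char 'a'): match length 0
  offset=6 (pos 2, char 'a'): match length 0
  offset=7 (pos 1, char 'b'): match length 1
  offset=8 (pos 0, char 'a'): match length 0
Longest match has length 2 at offset 3.
next_char = character at position 8 + 2 = 10 -> 'a'

Best match: offset=3, length=2 (matching 'be' starting at position 5)
LZ77 triple: (3, 2, 'a')


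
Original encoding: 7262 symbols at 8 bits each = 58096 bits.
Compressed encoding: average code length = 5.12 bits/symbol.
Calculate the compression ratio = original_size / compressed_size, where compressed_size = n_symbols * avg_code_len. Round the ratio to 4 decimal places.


original_size = n_symbols * orig_bits = 7262 * 8 = 58096 bits
compressed_size = n_symbols * avg_code_len = 7262 * 5.12 = 37181.44 bits
ratio = original_size / compressed_size = 58096 / 37181.44 = 1.5625

Compression ratio = 1.5625


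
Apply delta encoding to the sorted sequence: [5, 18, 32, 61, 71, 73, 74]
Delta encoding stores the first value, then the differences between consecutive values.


First value: 5
Deltas:
  18 - 5 = 13
  32 - 18 = 14
  61 - 32 = 29
  71 - 61 = 10
  73 - 71 = 2
  74 - 73 = 1


Delta encoded: [5, 13, 14, 29, 10, 2, 1]


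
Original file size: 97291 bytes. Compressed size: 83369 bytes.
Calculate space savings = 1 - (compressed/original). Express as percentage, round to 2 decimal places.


ratio = compressed/original = 83369/97291 = 0.856904
savings = 1 - ratio = 1 - 0.856904 = 0.143096
as a percentage: 0.143096 * 100 = 14.31%

Space savings = 1 - 83369/97291 = 14.31%


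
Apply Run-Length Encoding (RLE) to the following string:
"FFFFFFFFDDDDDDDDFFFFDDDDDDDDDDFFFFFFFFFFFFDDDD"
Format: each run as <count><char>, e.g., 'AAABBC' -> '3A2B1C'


Scanning runs left to right:
  i=0: run of 'F' x 8 -> '8F'
  i=8: run of 'D' x 8 -> '8D'
  i=16: run of 'F' x 4 -> '4F'
  i=20: run of 'D' x 10 -> '10D'
  i=30: run of 'F' x 12 -> '12F'
  i=42: run of 'D' x 4 -> '4D'

RLE = 8F8D4F10D12F4D


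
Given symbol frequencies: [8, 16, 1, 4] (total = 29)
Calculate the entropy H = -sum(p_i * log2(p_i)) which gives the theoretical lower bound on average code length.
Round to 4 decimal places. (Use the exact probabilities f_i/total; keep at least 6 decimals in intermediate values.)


Per-symbol terms -p_i * log2(p_i) with p_i = f_i/29:
  p = 8/29 = 0.275862: log2(p) = -1.857981, -p*log2(p) = 0.512546
  p = 16/29 = 0.551724: log2(p) = -0.857981, -p*log2(p) = 0.473369
  p = 1/29 = 0.034483: log2(p) = -4.857981, -p*log2(p) = 0.167517
  p = 4/29 = 0.137931: log2(p) = -2.857981, -p*log2(p) = 0.394204
H = 0.512546 + 0.473369 + 0.167517 + 0.394204 = 1.547636

H = 1.5476 bits/symbol


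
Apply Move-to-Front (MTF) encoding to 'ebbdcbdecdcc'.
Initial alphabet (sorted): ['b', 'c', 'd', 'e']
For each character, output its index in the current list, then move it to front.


MTF encoding:
'e': index 3 in ['b', 'c', 'd', 'e'] -> ['e', 'b', 'c', 'd']
'b': index 1 in ['e', 'b', 'c', 'd'] -> ['b', 'e', 'c', 'd']
'b': index 0 in ['b', 'e', 'c', 'd'] -> ['b', 'e', 'c', 'd']
'd': index 3 in ['b', 'e', 'c', 'd'] -> ['d', 'b', 'e', 'c']
'c': index 3 in ['d', 'b', 'e', 'c'] -> ['c', 'd', 'b', 'e']
'b': index 2 in ['c', 'd', 'b', 'e'] -> ['b', 'c', 'd', 'e']
'd': index 2 in ['b', 'c', 'd', 'e'] -> ['d', 'b', 'c', 'e']
'e': index 3 in ['d', 'b', 'c', 'e'] -> ['e', 'd', 'b', 'c']
'c': index 3 in ['e', 'd', 'b', 'c'] -> ['c', 'e', 'd', 'b']
'd': index 2 in ['c', 'e', 'd', 'b'] -> ['d', 'c', 'e', 'b']
'c': index 1 in ['d', 'c', 'e', 'b'] -> ['c', 'd', 'e', 'b']
'c': index 0 in ['c', 'd', 'e', 'b'] -> ['c', 'd', 'e', 'b']


Output: [3, 1, 0, 3, 3, 2, 2, 3, 3, 2, 1, 0]


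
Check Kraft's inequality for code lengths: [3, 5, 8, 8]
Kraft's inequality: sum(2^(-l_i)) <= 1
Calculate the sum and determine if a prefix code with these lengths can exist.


Sum = 2^(-3) + 2^(-5) + 2^(-8) + 2^(-8)
    = 0.125 + 0.03125 + 0.00390625 + 0.00390625
    = 42/256 = 0.1640625
Since 0.1640625 <= 1, Kraft's inequality IS satisfied.
A prefix code with these lengths CAN exist.

Kraft sum = 0.1640625. Satisfied.


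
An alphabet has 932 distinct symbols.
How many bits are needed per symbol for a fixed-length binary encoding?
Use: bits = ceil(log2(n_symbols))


log2(932) = 9.8642
Bracket: 2^9 = 512 < 932 <= 2^10 = 1024
So ceil(log2(932)) = 10

bits = ceil(log2(932)) = ceil(9.8642) = 10 bits


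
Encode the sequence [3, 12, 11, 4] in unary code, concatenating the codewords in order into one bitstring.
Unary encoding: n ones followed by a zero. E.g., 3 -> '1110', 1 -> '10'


Encode each number as n ones followed by a terminating 0:
  3 -> 1110 (4 bits)
  12 -> 1111111111110 (13 bits)
  11 -> 111111111110 (12 bits)
  4 -> 11110 (5 bits)
Total length = 4 + 13 + 12 + 5 = 34 bits.

Unary([3, 12, 11, 4]) = 1110111111111111011111111111011110 (34 bits)


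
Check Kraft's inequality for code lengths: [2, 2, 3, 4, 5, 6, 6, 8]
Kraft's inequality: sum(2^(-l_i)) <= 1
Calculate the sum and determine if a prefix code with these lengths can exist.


Sum = 2^(-2) + 2^(-2) + 2^(-3) + 2^(-4) + 2^(-5) + 2^(-6) + 2^(-6) + 2^(-8)
    = 0.25 + 0.25 + 0.125 + 0.0625 + 0.03125 + 0.015625 + 0.015625 + 0.00390625
    = 193/256 = 0.75390625
Since 0.75390625 <= 1, Kraft's inequality IS satisfied.
A prefix code with these lengths CAN exist.

Kraft sum = 0.75390625. Satisfied.


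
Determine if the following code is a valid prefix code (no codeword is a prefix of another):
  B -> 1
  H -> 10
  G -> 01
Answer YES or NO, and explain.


Checking each pair (does one codeword prefix another?):
  B='1' vs H='10': prefix -- VIOLATION

NO -- this is NOT a valid prefix code. B (1) is a prefix of H (10).


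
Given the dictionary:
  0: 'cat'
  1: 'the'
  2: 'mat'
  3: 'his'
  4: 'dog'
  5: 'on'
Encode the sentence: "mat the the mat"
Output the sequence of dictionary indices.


Look up each word in the dictionary:
  'mat' -> 2
  'the' -> 1
  'the' -> 1
  'mat' -> 2

Encoded: [2, 1, 1, 2]


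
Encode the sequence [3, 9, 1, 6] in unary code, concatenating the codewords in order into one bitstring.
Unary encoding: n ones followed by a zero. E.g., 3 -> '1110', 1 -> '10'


Encode each number as n ones followed by a terminating 0:
  3 -> 1110 (4 bits)
  9 -> 1111111110 (10 bits)
  1 -> 10 (2 bits)
  6 -> 1111110 (7 bits)
Total length = 4 + 10 + 2 + 7 = 23 bits.

Unary([3, 9, 1, 6]) = 11101111111110101111110 (23 bits)


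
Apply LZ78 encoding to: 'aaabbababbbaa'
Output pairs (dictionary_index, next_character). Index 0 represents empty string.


LZ78 encoding steps:
Dictionary: {0: ''}
Step 1: w='' (idx 0), next='a' -> output (0, 'a'), add 'a' as idx 1
Step 2: w='a' (idx 1), next='a' -> output (1, 'a'), add 'aa' as idx 2
Step 3: w='' (idx 0), next='b' -> output (0, 'b'), add 'b' as idx 3
Step 4: w='b' (idx 3), next='a' -> output (3, 'a'), add 'ba' as idx 4
Step 5: w='ba' (idx 4), next='b' -> output (4, 'b'), add 'bab' as idx 5
Step 6: w='b' (idx 3), next='b' -> output (3, 'b'), add 'bb' as idx 6
Step 7: w='aa' (idx 2), end of input -> output (2, '')


Encoded: [(0, 'a'), (1, 'a'), (0, 'b'), (3, 'a'), (4, 'b'), (3, 'b'), (2, '')]


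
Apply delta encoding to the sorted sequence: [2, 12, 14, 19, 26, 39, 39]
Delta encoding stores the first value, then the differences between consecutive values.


First value: 2
Deltas:
  12 - 2 = 10
  14 - 12 = 2
  19 - 14 = 5
  26 - 19 = 7
  39 - 26 = 13
  39 - 39 = 0


Delta encoded: [2, 10, 2, 5, 7, 13, 0]


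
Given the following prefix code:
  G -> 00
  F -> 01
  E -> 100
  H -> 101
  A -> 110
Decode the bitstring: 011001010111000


Decoding step by step:
Bits 01 -> F
Bits 100 -> E
Bits 101 -> H
Bits 01 -> F
Bits 110 -> A
Bits 00 -> G


Decoded message: FEHFAG


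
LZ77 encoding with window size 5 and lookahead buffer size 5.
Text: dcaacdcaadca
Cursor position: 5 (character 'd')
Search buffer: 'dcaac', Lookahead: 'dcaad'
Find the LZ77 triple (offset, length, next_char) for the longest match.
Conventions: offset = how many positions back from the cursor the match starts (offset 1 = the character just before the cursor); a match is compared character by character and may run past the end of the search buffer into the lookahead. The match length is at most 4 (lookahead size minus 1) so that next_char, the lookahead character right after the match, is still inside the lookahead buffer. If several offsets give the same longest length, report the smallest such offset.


Try each offset into the search buffer:
  offset=1 (pos 4, char 'c'): match length 0
  offset=2 (pos 3, char 'a'): match length 0
  offset=3 (pos 2, char 'a'): match length 0
  offset=4 (pos 1, char 'c'): match length 0
  offset=5 (pos 0, char 'd'): match length 4
Longest match has length 4 at offset 5.
next_char = character at position 5 + 4 = 9 -> 'd'

Best match: offset=5, length=4 (matching 'dcaa' starting at position 0)
LZ77 triple: (5, 4, 'd')


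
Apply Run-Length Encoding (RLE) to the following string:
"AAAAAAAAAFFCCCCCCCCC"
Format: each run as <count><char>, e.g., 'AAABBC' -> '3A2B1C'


Scanning runs left to right:
  i=0: run of 'A' x 9 -> '9A'
  i=9: run of 'F' x 2 -> '2F'
  i=11: run of 'C' x 9 -> '9C'

RLE = 9A2F9C


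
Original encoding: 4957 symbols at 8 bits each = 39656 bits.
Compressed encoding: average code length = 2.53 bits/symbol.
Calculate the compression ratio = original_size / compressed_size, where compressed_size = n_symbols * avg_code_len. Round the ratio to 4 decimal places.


original_size = n_symbols * orig_bits = 4957 * 8 = 39656 bits
compressed_size = n_symbols * avg_code_len = 4957 * 2.53 = 12541.21 bits
ratio = original_size / compressed_size = 39656 / 12541.21 = 3.1621

Compression ratio = 3.1621


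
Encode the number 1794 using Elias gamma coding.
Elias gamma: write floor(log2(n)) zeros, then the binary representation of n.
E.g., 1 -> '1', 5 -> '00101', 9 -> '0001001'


num_bits = floor(log2(1794)) + 1 = 11
leading_zeros = num_bits - 1 = 10
binary(1794) = 11100000010

Elias gamma(1794) = '0000000000' + '11100000010' = 000000000011100000010 (21 bits)


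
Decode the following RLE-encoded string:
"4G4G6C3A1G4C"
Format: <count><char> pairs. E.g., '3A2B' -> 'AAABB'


Expanding each <count><char> pair:
  4G -> 'GGGG'
  4G -> 'GGGG'
  6C -> 'CCCCCC'
  3A -> 'AAA'
  1G -> 'G'
  4C -> 'CCCC'

Decoded = GGGGGGGGCCCCCCAAAGCCCC


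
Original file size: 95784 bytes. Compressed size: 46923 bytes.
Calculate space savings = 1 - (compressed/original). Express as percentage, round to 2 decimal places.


ratio = compressed/original = 46923/95784 = 0.489883
savings = 1 - ratio = 1 - 0.489883 = 0.510117
as a percentage: 0.510117 * 100 = 51.01%

Space savings = 1 - 46923/95784 = 51.01%


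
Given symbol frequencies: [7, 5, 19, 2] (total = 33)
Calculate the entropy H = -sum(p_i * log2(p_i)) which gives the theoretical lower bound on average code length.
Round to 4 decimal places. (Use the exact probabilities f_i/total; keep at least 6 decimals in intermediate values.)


Per-symbol terms -p_i * log2(p_i) with p_i = f_i/33:
  p = 7/33 = 0.212121: log2(p) = -2.237039, -p*log2(p) = 0.474523
  p = 5/33 = 0.151515: log2(p) = -2.722466, -p*log2(p) = 0.412495
  p = 19/33 = 0.575758: log2(p) = -0.796467, -p*log2(p) = 0.458572
  p = 2/33 = 0.060606: log2(p) = -4.044394, -p*log2(p) = 0.245115
H = 0.474523 + 0.412495 + 0.458572 + 0.245115 = 1.590705

H = 1.5907 bits/symbol


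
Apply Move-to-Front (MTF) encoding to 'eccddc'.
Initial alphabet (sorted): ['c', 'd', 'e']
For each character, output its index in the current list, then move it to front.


MTF encoding:
'e': index 2 in ['c', 'd', 'e'] -> ['e', 'c', 'd']
'c': index 1 in ['e', 'c', 'd'] -> ['c', 'e', 'd']
'c': index 0 in ['c', 'e', 'd'] -> ['c', 'e', 'd']
'd': index 2 in ['c', 'e', 'd'] -> ['d', 'c', 'e']
'd': index 0 in ['d', 'c', 'e'] -> ['d', 'c', 'e']
'c': index 1 in ['d', 'c', 'e'] -> ['c', 'd', 'e']


Output: [2, 1, 0, 2, 0, 1]


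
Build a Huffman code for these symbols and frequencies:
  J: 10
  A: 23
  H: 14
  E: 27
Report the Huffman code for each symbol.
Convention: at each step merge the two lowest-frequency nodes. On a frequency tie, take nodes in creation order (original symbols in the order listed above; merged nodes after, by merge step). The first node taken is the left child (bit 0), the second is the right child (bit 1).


Huffman tree construction:
Step 1: Merge J(10) + H(14) = 24
Step 2: Merge A(23) + (J+H)(24) = 47
Step 3: Merge E(27) + (A+(J+H))(47) = 74
Read each symbol's code off the tree from the root (left child = 0, right child = 1).

Codes:
  J: 110 (length 3)
  A: 10 (length 2)
  H: 111 (length 3)
  E: 0 (length 1)
Average code length: 145/74 = 1.9595 bits/symbol


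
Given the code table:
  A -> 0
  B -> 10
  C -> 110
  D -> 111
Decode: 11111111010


Decoding:
111 -> D
111 -> D
110 -> C
10 -> B


Result: DDCB


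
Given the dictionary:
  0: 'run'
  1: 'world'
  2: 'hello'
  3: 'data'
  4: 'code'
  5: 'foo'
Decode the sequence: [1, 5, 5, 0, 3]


Look up each index in the dictionary:
  1 -> 'world'
  5 -> 'foo'
  5 -> 'foo'
  0 -> 'run'
  3 -> 'data'

Decoded: "world foo foo run data"


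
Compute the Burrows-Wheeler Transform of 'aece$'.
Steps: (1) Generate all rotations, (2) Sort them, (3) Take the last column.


Rotations (sorted):
  0: $aece -> last char: e
  1: aece$ -> last char: $
  2: ce$ae -> last char: e
  3: e$aec -> last char: c
  4: ece$a -> last char: a


BWT = e$eca


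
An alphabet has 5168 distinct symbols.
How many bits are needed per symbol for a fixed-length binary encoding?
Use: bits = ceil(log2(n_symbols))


log2(5168) = 12.3354
Bracket: 2^12 = 4096 < 5168 <= 2^13 = 8192
So ceil(log2(5168)) = 13

bits = ceil(log2(5168)) = ceil(12.3354) = 13 bits


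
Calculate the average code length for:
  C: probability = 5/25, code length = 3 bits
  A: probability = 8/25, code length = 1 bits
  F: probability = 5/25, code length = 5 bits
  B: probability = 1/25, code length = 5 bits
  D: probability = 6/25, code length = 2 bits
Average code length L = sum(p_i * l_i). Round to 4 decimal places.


Weighted contributions p_i * l_i:
  C: (5/25) * 3 = 15/25
  A: (8/25) * 1 = 8/25
  F: (5/25) * 5 = 25/25
  B: (1/25) * 5 = 5/25
  D: (6/25) * 2 = 12/25
Sum = (15 + 8 + 25 + 5 + 12)/25 = 65/25

L = 65/25 = 2.6000 bits/symbol


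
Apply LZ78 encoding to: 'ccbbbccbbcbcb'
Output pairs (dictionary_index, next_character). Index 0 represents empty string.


LZ78 encoding steps:
Dictionary: {0: ''}
Step 1: w='' (idx 0), next='c' -> output (0, 'c'), add 'c' as idx 1
Step 2: w='c' (idx 1), next='b' -> output (1, 'b'), add 'cb' as idx 2
Step 3: w='' (idx 0), next='b' -> output (0, 'b'), add 'b' as idx 3
Step 4: w='b' (idx 3), next='c' -> output (3, 'c'), add 'bc' as idx 4
Step 5: w='cb' (idx 2), next='b' -> output (2, 'b'), add 'cbb' as idx 5
Step 6: w='cb' (idx 2), next='c' -> output (2, 'c'), add 'cbc' as idx 6
Step 7: w='b' (idx 3), end of input -> output (3, '')


Encoded: [(0, 'c'), (1, 'b'), (0, 'b'), (3, 'c'), (2, 'b'), (2, 'c'), (3, '')]


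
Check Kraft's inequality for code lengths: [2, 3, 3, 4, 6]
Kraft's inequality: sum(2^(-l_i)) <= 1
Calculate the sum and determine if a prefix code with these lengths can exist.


Sum = 2^(-2) + 2^(-3) + 2^(-3) + 2^(-4) + 2^(-6)
    = 0.25 + 0.125 + 0.125 + 0.0625 + 0.015625
    = 37/64 = 0.578125
Since 0.578125 <= 1, Kraft's inequality IS satisfied.
A prefix code with these lengths CAN exist.

Kraft sum = 0.578125. Satisfied.


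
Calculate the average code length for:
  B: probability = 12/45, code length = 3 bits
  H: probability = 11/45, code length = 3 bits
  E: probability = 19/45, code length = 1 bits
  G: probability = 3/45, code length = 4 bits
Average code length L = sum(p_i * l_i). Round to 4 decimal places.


Weighted contributions p_i * l_i:
  B: (12/45) * 3 = 36/45
  H: (11/45) * 3 = 33/45
  E: (19/45) * 1 = 19/45
  G: (3/45) * 4 = 12/45
Sum = (36 + 33 + 19 + 12)/45 = 100/45

L = 100/45 = 2.2222 bits/symbol


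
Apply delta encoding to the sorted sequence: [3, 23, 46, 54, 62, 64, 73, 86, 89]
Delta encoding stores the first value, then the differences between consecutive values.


First value: 3
Deltas:
  23 - 3 = 20
  46 - 23 = 23
  54 - 46 = 8
  62 - 54 = 8
  64 - 62 = 2
  73 - 64 = 9
  86 - 73 = 13
  89 - 86 = 3


Delta encoded: [3, 20, 23, 8, 8, 2, 9, 13, 3]


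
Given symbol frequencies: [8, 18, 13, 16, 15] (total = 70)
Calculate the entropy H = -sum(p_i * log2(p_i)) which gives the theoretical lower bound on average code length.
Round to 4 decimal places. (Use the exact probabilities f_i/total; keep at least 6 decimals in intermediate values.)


Per-symbol terms -p_i * log2(p_i) with p_i = f_i/70:
  p = 8/70 = 0.114286: log2(p) = -3.129283, -p*log2(p) = 0.357632
  p = 18/70 = 0.257143: log2(p) = -1.959358, -p*log2(p) = 0.503835
  p = 13/70 = 0.185714: log2(p) = -2.428843, -p*log2(p) = 0.451071
  p = 16/70 = 0.228571: log2(p) = -2.129283, -p*log2(p) = 0.486693
  p = 15/70 = 0.214286: log2(p) = -2.222392, -p*log2(p) = 0.476227
H = 0.357632 + 0.503835 + 0.451071 + 0.486693 + 0.476227 = 2.275458

H = 2.2755 bits/symbol


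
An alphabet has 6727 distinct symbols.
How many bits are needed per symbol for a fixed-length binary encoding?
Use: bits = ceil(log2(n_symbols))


log2(6727) = 12.7157
Bracket: 2^12 = 4096 < 6727 <= 2^13 = 8192
So ceil(log2(6727)) = 13

bits = ceil(log2(6727)) = ceil(12.7157) = 13 bits


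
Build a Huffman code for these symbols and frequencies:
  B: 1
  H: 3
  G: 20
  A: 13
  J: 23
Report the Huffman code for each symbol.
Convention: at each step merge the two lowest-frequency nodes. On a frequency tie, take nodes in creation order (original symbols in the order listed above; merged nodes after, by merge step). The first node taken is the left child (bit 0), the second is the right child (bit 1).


Huffman tree construction:
Step 1: Merge B(1) + H(3) = 4
Step 2: Merge (B+H)(4) + A(13) = 17
Step 3: Merge ((B+H)+A)(17) + G(20) = 37
Step 4: Merge J(23) + (((B+H)+A)+G)(37) = 60
Read each symbol's code off the tree from the root (left child = 0, right child = 1).

Codes:
  B: 1000 (length 4)
  H: 1001 (length 4)
  G: 11 (length 2)
  A: 101 (length 3)
  J: 0 (length 1)
Average code length: 118/60 = 1.9667 bits/symbol


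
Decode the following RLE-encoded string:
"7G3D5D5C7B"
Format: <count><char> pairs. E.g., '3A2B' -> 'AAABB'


Expanding each <count><char> pair:
  7G -> 'GGGGGGG'
  3D -> 'DDD'
  5D -> 'DDDDD'
  5C -> 'CCCCC'
  7B -> 'BBBBBBB'

Decoded = GGGGGGGDDDDDDDDCCCCCBBBBBBB


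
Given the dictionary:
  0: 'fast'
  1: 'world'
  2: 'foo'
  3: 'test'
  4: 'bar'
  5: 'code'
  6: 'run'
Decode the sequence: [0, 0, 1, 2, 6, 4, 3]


Look up each index in the dictionary:
  0 -> 'fast'
  0 -> 'fast'
  1 -> 'world'
  2 -> 'foo'
  6 -> 'run'
  4 -> 'bar'
  3 -> 'test'

Decoded: "fast fast world foo run bar test"


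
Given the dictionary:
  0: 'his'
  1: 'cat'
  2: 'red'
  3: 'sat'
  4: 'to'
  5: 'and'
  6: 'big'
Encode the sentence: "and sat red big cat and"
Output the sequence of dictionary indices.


Look up each word in the dictionary:
  'and' -> 5
  'sat' -> 3
  'red' -> 2
  'big' -> 6
  'cat' -> 1
  'and' -> 5

Encoded: [5, 3, 2, 6, 1, 5]


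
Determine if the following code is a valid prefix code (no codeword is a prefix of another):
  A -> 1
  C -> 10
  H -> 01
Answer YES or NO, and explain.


Checking each pair (does one codeword prefix another?):
  A='1' vs C='10': prefix -- VIOLATION

NO -- this is NOT a valid prefix code. A (1) is a prefix of C (10).


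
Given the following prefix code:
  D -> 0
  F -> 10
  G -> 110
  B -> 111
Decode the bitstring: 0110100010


Decoding step by step:
Bits 0 -> D
Bits 110 -> G
Bits 10 -> F
Bits 0 -> D
Bits 0 -> D
Bits 10 -> F


Decoded message: DGFDDF


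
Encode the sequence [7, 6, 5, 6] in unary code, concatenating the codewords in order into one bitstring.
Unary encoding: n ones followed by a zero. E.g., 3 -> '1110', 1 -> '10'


Encode each number as n ones followed by a terminating 0:
  7 -> 11111110 (8 bits)
  6 -> 1111110 (7 bits)
  5 -> 111110 (6 bits)
  6 -> 1111110 (7 bits)
Total length = 8 + 7 + 6 + 7 = 28 bits.

Unary([7, 6, 5, 6]) = 1111111011111101111101111110 (28 bits)


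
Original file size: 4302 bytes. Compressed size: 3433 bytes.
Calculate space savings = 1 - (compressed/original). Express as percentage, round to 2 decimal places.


ratio = compressed/original = 3433/4302 = 0.798001
savings = 1 - ratio = 1 - 0.798001 = 0.201999
as a percentage: 0.201999 * 100 = 20.2%

Space savings = 1 - 3433/4302 = 20.2%


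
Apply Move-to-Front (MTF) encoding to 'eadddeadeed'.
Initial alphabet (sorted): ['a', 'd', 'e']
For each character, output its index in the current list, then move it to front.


MTF encoding:
'e': index 2 in ['a', 'd', 'e'] -> ['e', 'a', 'd']
'a': index 1 in ['e', 'a', 'd'] -> ['a', 'e', 'd']
'd': index 2 in ['a', 'e', 'd'] -> ['d', 'a', 'e']
'd': index 0 in ['d', 'a', 'e'] -> ['d', 'a', 'e']
'd': index 0 in ['d', 'a', 'e'] -> ['d', 'a', 'e']
'e': index 2 in ['d', 'a', 'e'] -> ['e', 'd', 'a']
'a': index 2 in ['e', 'd', 'a'] -> ['a', 'e', 'd']
'd': index 2 in ['a', 'e', 'd'] -> ['d', 'a', 'e']
'e': index 2 in ['d', 'a', 'e'] -> ['e', 'd', 'a']
'e': index 0 in ['e', 'd', 'a'] -> ['e', 'd', 'a']
'd': index 1 in ['e', 'd', 'a'] -> ['d', 'e', 'a']


Output: [2, 1, 2, 0, 0, 2, 2, 2, 2, 0, 1]


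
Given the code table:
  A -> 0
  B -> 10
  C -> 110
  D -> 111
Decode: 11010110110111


Decoding:
110 -> C
10 -> B
110 -> C
110 -> C
111 -> D


Result: CBCCD


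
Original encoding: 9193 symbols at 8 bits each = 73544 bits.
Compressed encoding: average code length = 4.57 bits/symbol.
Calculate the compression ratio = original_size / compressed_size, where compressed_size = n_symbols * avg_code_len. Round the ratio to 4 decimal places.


original_size = n_symbols * orig_bits = 9193 * 8 = 73544 bits
compressed_size = n_symbols * avg_code_len = 9193 * 4.57 = 42012.01 bits
ratio = original_size / compressed_size = 73544 / 42012.01 = 1.7505

Compression ratio = 1.7505


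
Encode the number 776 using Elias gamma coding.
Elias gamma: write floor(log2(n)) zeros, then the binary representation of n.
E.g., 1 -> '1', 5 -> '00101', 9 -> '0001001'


num_bits = floor(log2(776)) + 1 = 10
leading_zeros = num_bits - 1 = 9
binary(776) = 1100001000

Elias gamma(776) = '000000000' + '1100001000' = 0000000001100001000 (19 bits)


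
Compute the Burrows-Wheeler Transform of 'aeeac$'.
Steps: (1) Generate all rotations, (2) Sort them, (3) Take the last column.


Rotations (sorted):
  0: $aeeac -> last char: c
  1: ac$aee -> last char: e
  2: aeeac$ -> last char: $
  3: c$aeea -> last char: a
  4: eac$ae -> last char: e
  5: eeac$a -> last char: a


BWT = ce$aea


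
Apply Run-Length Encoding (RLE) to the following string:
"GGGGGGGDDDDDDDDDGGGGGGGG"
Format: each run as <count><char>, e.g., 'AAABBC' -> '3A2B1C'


Scanning runs left to right:
  i=0: run of 'G' x 7 -> '7G'
  i=7: run of 'D' x 9 -> '9D'
  i=16: run of 'G' x 8 -> '8G'

RLE = 7G9D8G


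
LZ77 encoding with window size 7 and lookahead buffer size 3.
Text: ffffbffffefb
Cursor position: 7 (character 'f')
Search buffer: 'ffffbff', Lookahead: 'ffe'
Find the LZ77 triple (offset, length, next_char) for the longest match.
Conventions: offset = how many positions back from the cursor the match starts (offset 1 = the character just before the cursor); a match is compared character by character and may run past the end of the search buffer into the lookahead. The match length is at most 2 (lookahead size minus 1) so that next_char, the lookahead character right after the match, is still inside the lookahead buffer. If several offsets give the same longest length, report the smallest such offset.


Try each offset into the search buffer:
  offset=1 (pos 6, char 'f'): match length 2
  offset=2 (pos 5, char 'f'): match length 2
  offset=3 (pos 4, char 'b'): match length 0
  offset=4 (pos 3, char 'f'): match length 1
  offset=5 (pos 2, char 'f'): match length 2
  offset=6 (pos 1, char 'f'): match length 2
  offset=7 (pos 0, char 'f'): match length 2
Longest match has length 2, found at offsets 1, 2, 5, 6, 7; take the smallest, offset 1.
next_char = character at position 7 + 2 = 9 -> 'e'

Best match: offset=1, length=2 (matching 'ff' starting at position 6)
LZ77 triple: (1, 2, 'e')


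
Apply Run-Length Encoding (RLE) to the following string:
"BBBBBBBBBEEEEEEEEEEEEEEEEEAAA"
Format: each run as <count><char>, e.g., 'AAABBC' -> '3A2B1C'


Scanning runs left to right:
  i=0: run of 'B' x 9 -> '9B'
  i=9: run of 'E' x 17 -> '17E'
  i=26: run of 'A' x 3 -> '3A'

RLE = 9B17E3A


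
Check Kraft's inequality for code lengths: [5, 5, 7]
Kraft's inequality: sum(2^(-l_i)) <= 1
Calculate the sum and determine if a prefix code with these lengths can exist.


Sum = 2^(-5) + 2^(-5) + 2^(-7)
    = 0.03125 + 0.03125 + 0.0078125
    = 9/128 = 0.0703125
Since 0.0703125 <= 1, Kraft's inequality IS satisfied.
A prefix code with these lengths CAN exist.

Kraft sum = 0.0703125. Satisfied.


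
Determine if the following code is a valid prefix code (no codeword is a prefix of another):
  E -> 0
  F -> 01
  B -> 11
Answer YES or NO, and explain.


Checking each pair (does one codeword prefix another?):
  E='0' vs F='01': prefix -- VIOLATION

NO -- this is NOT a valid prefix code. E (0) is a prefix of F (01).


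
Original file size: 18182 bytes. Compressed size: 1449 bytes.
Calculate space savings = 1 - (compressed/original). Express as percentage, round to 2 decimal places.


ratio = compressed/original = 1449/18182 = 0.079694
savings = 1 - ratio = 1 - 0.079694 = 0.920306
as a percentage: 0.920306 * 100 = 92.03%

Space savings = 1 - 1449/18182 = 92.03%


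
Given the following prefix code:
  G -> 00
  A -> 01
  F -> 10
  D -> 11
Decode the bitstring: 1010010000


Decoding step by step:
Bits 10 -> F
Bits 10 -> F
Bits 01 -> A
Bits 00 -> G
Bits 00 -> G


Decoded message: FFAGG


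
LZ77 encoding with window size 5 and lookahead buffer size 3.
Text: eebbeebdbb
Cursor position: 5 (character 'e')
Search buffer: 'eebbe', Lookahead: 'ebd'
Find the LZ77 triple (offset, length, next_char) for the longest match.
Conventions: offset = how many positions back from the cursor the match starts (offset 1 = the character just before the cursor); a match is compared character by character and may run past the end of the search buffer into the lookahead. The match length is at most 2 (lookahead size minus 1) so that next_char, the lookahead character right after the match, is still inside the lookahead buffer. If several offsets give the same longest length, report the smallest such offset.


Try each offset into the search buffer:
  offset=1 (pos 4, char 'e'): match length 1
  offset=2 (pos 3, char 'b'): match length 0
  offset=3 (pos 2, char 'b'): match length 0
  offset=4 (pos 1, char 'e'): match length 2
  offset=5 (pos 0, char 'e'): match length 1
Longest match has length 2 at offset 4.
next_char = character at position 5 + 2 = 7 -> 'd'

Best match: offset=4, length=2 (matching 'eb' starting at position 1)
LZ77 triple: (4, 2, 'd')


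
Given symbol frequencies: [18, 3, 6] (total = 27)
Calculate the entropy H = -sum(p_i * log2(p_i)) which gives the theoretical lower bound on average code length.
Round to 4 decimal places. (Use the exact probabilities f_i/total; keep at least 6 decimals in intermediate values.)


Per-symbol terms -p_i * log2(p_i) with p_i = f_i/27:
  p = 18/27 = 0.666667: log2(p) = -0.584963, -p*log2(p) = 0.389975
  p = 3/27 = 0.111111: log2(p) = -3.169925, -p*log2(p) = 0.352214
  p = 6/27 = 0.222222: log2(p) = -2.169925, -p*log2(p) = 0.482206
H = 0.389975 + 0.352214 + 0.482206 = 1.224395

H = 1.2244 bits/symbol


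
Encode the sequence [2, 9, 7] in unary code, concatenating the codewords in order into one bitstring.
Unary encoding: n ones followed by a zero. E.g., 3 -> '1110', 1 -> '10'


Encode each number as n ones followed by a terminating 0:
  2 -> 110 (3 bits)
  9 -> 1111111110 (10 bits)
  7 -> 11111110 (8 bits)
Total length = 3 + 10 + 8 = 21 bits.

Unary([2, 9, 7]) = 110111111111011111110 (21 bits)


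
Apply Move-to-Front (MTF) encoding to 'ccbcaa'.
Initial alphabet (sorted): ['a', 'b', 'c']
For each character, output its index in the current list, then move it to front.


MTF encoding:
'c': index 2 in ['a', 'b', 'c'] -> ['c', 'a', 'b']
'c': index 0 in ['c', 'a', 'b'] -> ['c', 'a', 'b']
'b': index 2 in ['c', 'a', 'b'] -> ['b', 'c', 'a']
'c': index 1 in ['b', 'c', 'a'] -> ['c', 'b', 'a']
'a': index 2 in ['c', 'b', 'a'] -> ['a', 'c', 'b']
'a': index 0 in ['a', 'c', 'b'] -> ['a', 'c', 'b']


Output: [2, 0, 2, 1, 2, 0]


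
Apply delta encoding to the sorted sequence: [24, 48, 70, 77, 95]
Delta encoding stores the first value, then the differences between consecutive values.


First value: 24
Deltas:
  48 - 24 = 24
  70 - 48 = 22
  77 - 70 = 7
  95 - 77 = 18


Delta encoded: [24, 24, 22, 7, 18]
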